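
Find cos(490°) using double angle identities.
cos(490°) = cos²245° - sin²245° = -0.6428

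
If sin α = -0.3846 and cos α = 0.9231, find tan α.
tan α = sin α / cos α = -0.4166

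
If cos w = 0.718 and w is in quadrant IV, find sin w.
sin w = -0.696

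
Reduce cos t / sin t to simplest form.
cos t / sin t = cot t (using Quotient identity)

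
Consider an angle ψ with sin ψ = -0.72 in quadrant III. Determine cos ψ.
cos ψ = ±√(1 - sin²ψ) = -0.694 (negative in QIII)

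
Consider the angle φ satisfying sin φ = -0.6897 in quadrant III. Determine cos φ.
cos φ = ±√(1 - sin²φ) = -0.7241 (negative in QIII)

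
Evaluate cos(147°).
cos(147°) = -0.8387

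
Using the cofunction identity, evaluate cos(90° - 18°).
cos(90° - 18°) = sin(18°) = 0.309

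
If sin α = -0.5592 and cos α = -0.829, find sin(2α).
sin(2α) = 2 sin α cos α = 0.9272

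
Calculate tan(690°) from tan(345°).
tan(690°) = 2 tan 345° / (1 - tan²345°) = -√3/3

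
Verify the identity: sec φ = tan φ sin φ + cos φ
RHS = sin²φ/cos φ + cos φ = (sin²φ + cos²φ)/cos φ = 1/cos φ = sec φ = LHS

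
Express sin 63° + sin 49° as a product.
sin 63° + sin 49° = 2 sin(56°) cos(7°)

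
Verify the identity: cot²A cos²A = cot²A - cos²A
RHS = cos²A/sin²A - cos²A = cos²A(1/sin²A - 1) = cos²A · (1 - sin²A)/sin²A = cos²A · cos²A/sin²A = cos²A · cot²A = LHS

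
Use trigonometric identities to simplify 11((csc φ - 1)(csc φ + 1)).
11((csc φ - 1)(csc φ + 1)) = 11(cot²φ) (using Diff. of squares)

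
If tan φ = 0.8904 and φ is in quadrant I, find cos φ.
cos φ = 0.7468 (using tan²φ + 1 = sec²φ)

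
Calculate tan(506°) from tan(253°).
tan(506°) = 2 tan 253° / (1 - tan²253°) = -0.6745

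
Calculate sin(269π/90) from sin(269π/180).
sin(269π/90) = 2 sin 269π/180 cos 269π/180 = 0.0349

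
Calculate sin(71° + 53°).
sin(71° + 53°) = sin 71° cos 53° + cos 71° sin 53° = 0.829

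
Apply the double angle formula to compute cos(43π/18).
cos(43π/18) = cos²43π/36 - sin²43π/36 = 0.342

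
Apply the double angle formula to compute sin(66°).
sin(66°) = 2 sin 33° cos 33° = 0.9135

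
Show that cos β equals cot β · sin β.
RHS = (cos β/sin β) · sin β = cos β = LHS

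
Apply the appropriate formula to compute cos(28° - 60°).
cos(28° - 60°) = cos 28° cos 60° + sin 28° sin 60° = 0.848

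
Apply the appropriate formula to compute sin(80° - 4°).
sin(80° - 4°) = sin 80° cos 4° - cos 80° sin 4° = 0.9703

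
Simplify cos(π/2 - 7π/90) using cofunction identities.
cos(π/2 - 7π/90) = sin(7π/90)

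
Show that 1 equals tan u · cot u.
RHS = (sin u/cos u) · (cos u/sin u) = 1 = LHS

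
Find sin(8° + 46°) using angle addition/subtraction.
sin(8° + 46°) = sin 8° cos 46° + cos 8° sin 46° = 0.809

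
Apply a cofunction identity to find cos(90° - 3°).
cos(90° - 3°) = sin(3°) = 0.05234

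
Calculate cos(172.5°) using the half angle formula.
cos(172.5°) = -√((1 + cos 345°)/2) = -0.9914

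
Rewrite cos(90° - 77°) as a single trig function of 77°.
cos(90° - 77°) = sin(77°)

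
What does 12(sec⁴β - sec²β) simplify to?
12(sec⁴β - sec²β) = 12(tan⁴β + tan²β) (using Pythagorean)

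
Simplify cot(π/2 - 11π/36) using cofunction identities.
cot(π/2 - 11π/36) = tan(11π/36)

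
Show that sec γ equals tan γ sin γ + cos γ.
RHS = sin²γ/cos γ + cos γ = (sin²γ + cos²γ)/cos γ = 1/cos γ = sec γ = LHS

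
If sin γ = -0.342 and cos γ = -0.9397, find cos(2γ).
cos(2γ) = cos²γ - sin²γ = 0.7661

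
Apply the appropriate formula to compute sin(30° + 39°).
sin(30° + 39°) = sin 30° cos 39° + cos 30° sin 39° = 0.9336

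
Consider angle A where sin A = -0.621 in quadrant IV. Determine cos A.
cos A = √(1 - sin²A) = 0.7838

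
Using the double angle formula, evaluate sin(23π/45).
sin(23π/45) = 2 sin 23π/90 cos 23π/90 = 0.9994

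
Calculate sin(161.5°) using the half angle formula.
sin(161.5°) = √((1 - cos 323°)/2) = 0.3173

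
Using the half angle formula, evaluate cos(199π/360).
cos(199π/360) = -√((1 + cos 199π/180)/2) = -0.165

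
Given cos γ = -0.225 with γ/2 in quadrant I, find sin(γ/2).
sin(γ/2) = ±√((1 - cos γ)/2); positive since γ/2 ∈ QI, so sin(γ/2) = 0.7826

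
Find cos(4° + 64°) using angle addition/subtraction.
cos(4° + 64°) = cos 4° cos 64° - sin 4° sin 64° = 0.3746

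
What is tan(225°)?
tan(225°) = 1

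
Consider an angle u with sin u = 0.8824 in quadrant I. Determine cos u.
cos u = √(1 - sin²u) = 0.4705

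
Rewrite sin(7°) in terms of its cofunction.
sin(7°) = cos(90° - 7°) = cos(83°)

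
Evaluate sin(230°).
sin(230°) = -0.766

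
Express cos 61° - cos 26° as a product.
cos 61° - cos 26° = -2 sin(43.5°) sin(17.5°)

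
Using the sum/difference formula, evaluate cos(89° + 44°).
cos(89° + 44°) = cos 89° cos 44° - sin 89° sin 44° = -0.682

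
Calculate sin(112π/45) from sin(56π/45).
sin(112π/45) = 2 sin 56π/45 cos 56π/45 = 0.9994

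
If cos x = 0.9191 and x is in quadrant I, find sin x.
sin x = 0.394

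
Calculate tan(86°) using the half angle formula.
tan(86°) = sin 172° / (1 + cos 172°) = 14.3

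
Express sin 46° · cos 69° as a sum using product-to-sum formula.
sin 46° cos 69° = (1/2)[sin(46°+69°) + sin(46°-69°)]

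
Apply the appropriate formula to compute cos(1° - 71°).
cos(1° - 71°) = cos 1° cos 71° + sin 1° sin 71° = 0.342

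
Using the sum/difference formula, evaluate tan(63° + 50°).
tan(63° + 50°) = (tan 63° + tan 50°)/(1 - tan 63° tan 50°) = -2.356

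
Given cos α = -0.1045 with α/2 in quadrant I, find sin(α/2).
sin(α/2) = ±√((1 - cos α)/2); positive since α/2 ∈ QI, so sin(α/2) = 0.7431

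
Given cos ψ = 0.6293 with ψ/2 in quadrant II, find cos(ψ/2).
cos(ψ/2) = ±√((1 + cos ψ)/2); negative since ψ/2 ∈ QII, so cos(ψ/2) = -0.9026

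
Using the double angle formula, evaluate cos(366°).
cos(366°) = cos²183° - sin²183° = 0.9945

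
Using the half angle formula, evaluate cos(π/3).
cos(π/3) = √((1 + cos 2π/3)/2) = 1/2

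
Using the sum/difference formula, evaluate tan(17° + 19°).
tan(17° + 19°) = (tan 17° + tan 19°)/(1 - tan 17° tan 19°) = 0.7265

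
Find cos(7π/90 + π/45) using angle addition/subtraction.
cos(7π/90 + π/45) = cos 7π/90 cos π/45 - sin 7π/90 sin π/45 = 0.9511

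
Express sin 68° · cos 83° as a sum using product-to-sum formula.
sin 68° cos 83° = (1/2)[sin(68°+83°) + sin(68°-83°)]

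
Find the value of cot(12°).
cot(12°) = 4.705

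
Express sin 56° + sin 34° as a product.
sin 56° + sin 34° = 2 sin(45°) cos(11°)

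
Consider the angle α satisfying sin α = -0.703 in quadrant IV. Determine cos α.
cos α = √(1 - sin²α) = 0.7112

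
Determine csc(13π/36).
csc(13π/36) = 1.103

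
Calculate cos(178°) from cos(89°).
cos(178°) = cos²89° - sin²89° = -0.9994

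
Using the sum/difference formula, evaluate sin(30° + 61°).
sin(30° + 61°) = sin 30° cos 61° + cos 30° sin 61° = 0.9998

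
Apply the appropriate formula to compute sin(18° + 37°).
sin(18° + 37°) = sin 18° cos 37° + cos 18° sin 37° = 0.8192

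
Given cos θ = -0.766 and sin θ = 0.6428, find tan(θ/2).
tan(θ/2) = sin θ / (1 + cos θ) = 2.747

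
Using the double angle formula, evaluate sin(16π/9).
sin(16π/9) = 2 sin 8π/9 cos 8π/9 = -0.6428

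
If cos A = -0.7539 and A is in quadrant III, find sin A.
sin A = -0.657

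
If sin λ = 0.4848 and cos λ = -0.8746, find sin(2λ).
sin(2λ) = 2 sin λ cos λ = -0.848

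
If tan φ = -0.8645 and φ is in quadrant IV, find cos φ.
cos φ = 0.7565 (using tan²φ + 1 = sec²φ)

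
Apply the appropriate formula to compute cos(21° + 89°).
cos(21° + 89°) = cos 21° cos 89° - sin 21° sin 89° = -0.342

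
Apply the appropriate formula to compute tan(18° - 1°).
tan(18° - 1°) = (tan 18° - tan 1°)/(1 + tan 18° tan 1°) = 0.3057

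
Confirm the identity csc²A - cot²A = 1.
LHS = 1/sin²A - cos²A/sin²A = (1 - cos²A)/sin²A = sin²A/sin²A = 1 = RHS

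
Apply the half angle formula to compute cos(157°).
cos(157°) = -√((1 + cos 314°)/2) = -0.9205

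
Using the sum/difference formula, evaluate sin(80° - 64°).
sin(80° - 64°) = sin 80° cos 64° - cos 80° sin 64° = 0.2756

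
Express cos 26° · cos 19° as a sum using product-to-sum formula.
cos 26° cos 19° = (1/2)[cos(26°-19°) + cos(26°+19°)]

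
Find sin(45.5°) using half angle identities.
sin(45.5°) = √((1 - cos 91°)/2) = 0.7133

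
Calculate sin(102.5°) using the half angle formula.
sin(102.5°) = √((1 - cos 205°)/2) = 0.9763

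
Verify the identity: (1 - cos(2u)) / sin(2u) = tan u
LHS = 2sin²u / (2 sin u cos u) = sin u/cos u = tan u = RHS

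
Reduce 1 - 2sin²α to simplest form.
1 - 2sin²α = cos(2α) (using Double angle)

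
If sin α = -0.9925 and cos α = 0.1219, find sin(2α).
sin(2α) = 2 sin α cos α = -0.242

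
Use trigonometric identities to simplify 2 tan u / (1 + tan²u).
2 tan u / (1 + tan²u) = sin(2u) (using Double angle)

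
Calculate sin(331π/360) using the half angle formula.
sin(331π/360) = √((1 - cos 331π/180)/2) = 0.2504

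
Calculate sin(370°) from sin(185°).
sin(370°) = 2 sin 185° cos 185° = 0.1736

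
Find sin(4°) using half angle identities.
sin(4°) = √((1 - cos 8°)/2) = 0.06976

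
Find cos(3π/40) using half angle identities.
cos(3π/40) = √((1 + cos 3π/20)/2) = 0.9724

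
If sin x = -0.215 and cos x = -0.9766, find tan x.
tan x = sin x / cos x = 0.2202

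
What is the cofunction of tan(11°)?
tan(11°) = cot(90° - 11°) = cot(79°)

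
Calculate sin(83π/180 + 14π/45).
sin(83π/180 + 14π/45) = sin 83π/180 cos 14π/45 + cos 83π/180 sin 14π/45 = 0.6561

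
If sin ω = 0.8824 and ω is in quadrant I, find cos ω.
cos ω = 0.4705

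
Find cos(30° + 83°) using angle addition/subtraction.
cos(30° + 83°) = cos 30° cos 83° - sin 30° sin 83° = -0.3907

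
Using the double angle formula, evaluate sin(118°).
sin(118°) = 2 sin 59° cos 59° = 0.8829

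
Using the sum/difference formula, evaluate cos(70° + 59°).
cos(70° + 59°) = cos 70° cos 59° - sin 70° sin 59° = -0.6293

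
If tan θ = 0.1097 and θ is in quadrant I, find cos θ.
cos θ = 0.994 (using tan²θ + 1 = sec²θ)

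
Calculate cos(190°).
cos(190°) = -0.9848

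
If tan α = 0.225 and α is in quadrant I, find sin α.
sin α = 0.2195 (using tan²α + 1 = sec²α)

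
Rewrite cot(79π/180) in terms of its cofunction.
cot(79π/180) = tan(π/2 - 79π/180) = tan(11π/180)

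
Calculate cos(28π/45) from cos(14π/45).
cos(28π/45) = cos²14π/45 - sin²14π/45 = -0.3746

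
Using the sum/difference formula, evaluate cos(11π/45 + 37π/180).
cos(11π/45 + 37π/180) = cos 11π/45 cos 37π/180 - sin 11π/45 sin 37π/180 = 0.1564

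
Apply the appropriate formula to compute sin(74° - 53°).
sin(74° - 53°) = sin 74° cos 53° - cos 74° sin 53° = 0.3584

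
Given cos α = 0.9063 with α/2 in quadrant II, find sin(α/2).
sin(α/2) = ±√((1 - cos α)/2); positive since α/2 ∈ QII, so sin(α/2) = 0.2164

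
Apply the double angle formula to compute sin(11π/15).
sin(11π/15) = 2 sin 11π/30 cos 11π/30 = 0.7431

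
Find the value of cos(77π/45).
cos(77π/45) = 0.6157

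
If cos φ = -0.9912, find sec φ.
sec φ = 1/cos φ = -1.009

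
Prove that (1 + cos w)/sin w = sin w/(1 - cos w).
RHS = sin w(1 + cos w) / ((1 - cos w)(1 + cos w)) = sin w(1 + cos w) / (1 - cos²w) = sin w(1 + cos w) / sin²w = (1 + cos w)/sin w = LHS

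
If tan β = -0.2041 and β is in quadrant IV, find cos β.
cos β = 0.9798 (using tan²β + 1 = sec²β)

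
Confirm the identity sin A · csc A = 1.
LHS = sin A · (1/sin A) = 1 = RHS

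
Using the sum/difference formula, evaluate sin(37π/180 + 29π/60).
sin(37π/180 + 29π/60) = sin 37π/180 cos 29π/60 + cos 37π/180 sin 29π/60 = 0.829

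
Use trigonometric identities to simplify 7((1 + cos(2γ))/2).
7((1 + cos(2γ))/2) = 7(cos²γ) (using Power reduction)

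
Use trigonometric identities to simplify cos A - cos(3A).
cos A - cos(3A) = 2 sin(2A) sin A (using Sum-to-product)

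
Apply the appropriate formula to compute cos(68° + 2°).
cos(68° + 2°) = cos 68° cos 2° - sin 68° sin 2° = 0.342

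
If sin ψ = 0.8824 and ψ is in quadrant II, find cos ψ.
cos ψ = -0.4705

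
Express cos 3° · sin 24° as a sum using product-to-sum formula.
cos 3° sin 24° = (1/2)[sin(3°+24°) - sin(3°-24°)]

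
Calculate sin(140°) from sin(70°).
sin(140°) = 2 sin 70° cos 70° = 0.6428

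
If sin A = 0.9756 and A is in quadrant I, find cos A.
cos A = 0.2196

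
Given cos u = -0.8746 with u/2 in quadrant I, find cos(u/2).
cos(u/2) = ±√((1 + cos u)/2); positive since u/2 ∈ QI, so cos(u/2) = 0.2504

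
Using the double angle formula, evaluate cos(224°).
cos(224°) = 2cos²112° - 1 = -0.7193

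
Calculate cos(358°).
cos(358°) = 0.9994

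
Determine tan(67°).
tan(67°) = 2.356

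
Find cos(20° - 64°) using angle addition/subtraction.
cos(20° - 64°) = cos 20° cos 64° + sin 20° sin 64° = 0.7193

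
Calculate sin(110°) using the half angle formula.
sin(110°) = √((1 - cos 220°)/2) = 0.9397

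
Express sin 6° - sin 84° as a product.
sin 6° - sin 84° = 2 cos(45°) sin(-39°)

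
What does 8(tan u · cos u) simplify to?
8(tan u · cos u) = 8(sin u) (using Quotient identity)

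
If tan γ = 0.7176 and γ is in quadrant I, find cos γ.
cos γ = 0.8125 (using tan²γ + 1 = sec²γ)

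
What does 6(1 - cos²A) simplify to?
6(1 - cos²A) = 6(sin²A) (using Pythagorean identity)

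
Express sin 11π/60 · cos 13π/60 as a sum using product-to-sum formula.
sin 11π/60 cos 13π/60 = (1/2)[sin(11π/60+13π/60) + sin(11π/60-13π/60)]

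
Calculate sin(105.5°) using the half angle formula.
sin(105.5°) = √((1 - cos 211°)/2) = 0.9636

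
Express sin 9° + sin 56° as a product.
sin 9° + sin 56° = 2 sin(32.5°) cos(-23.5°)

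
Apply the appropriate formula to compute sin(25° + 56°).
sin(25° + 56°) = sin 25° cos 56° + cos 25° sin 56° = 0.9877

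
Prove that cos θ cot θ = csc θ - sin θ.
RHS = 1/sin θ - sin θ = (1 - sin²θ)/sin θ = cos²θ/sin θ = cos θ · (cos θ/sin θ) = cos θ cot θ = LHS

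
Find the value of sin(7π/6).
sin(7π/6) = -1/2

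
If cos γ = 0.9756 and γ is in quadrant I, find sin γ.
sin γ = 0.2196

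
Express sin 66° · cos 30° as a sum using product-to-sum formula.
sin 66° cos 30° = (1/2)[sin(66°+30°) + sin(66°-30°)]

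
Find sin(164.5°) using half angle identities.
sin(164.5°) = √((1 - cos 329°)/2) = 0.2672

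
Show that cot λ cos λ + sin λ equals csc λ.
LHS = cos²λ/sin λ + sin λ = (cos²λ + sin²λ)/sin λ = 1/sin λ = csc λ = RHS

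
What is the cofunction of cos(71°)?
cos(71°) = sin(90° - 71°) = sin(19°)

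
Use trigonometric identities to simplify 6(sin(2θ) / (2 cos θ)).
6(sin(2θ) / (2 cos θ)) = 6(sin θ) (using Double angle)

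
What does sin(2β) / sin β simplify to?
sin(2β) / sin β = 2 cos β (using Double angle)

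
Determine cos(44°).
cos(44°) = 0.7193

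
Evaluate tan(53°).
tan(53°) = 1.327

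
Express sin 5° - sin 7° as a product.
sin 5° - sin 7° = 2 cos(6°) sin(-1°)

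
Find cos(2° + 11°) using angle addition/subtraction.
cos(2° + 11°) = cos 2° cos 11° - sin 2° sin 11° = 0.9744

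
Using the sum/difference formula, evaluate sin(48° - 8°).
sin(48° - 8°) = sin 48° cos 8° - cos 48° sin 8° = 0.6428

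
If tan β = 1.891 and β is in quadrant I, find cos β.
cos β = 0.4675 (using tan²β + 1 = sec²β)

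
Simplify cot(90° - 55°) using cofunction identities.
cot(90° - 55°) = tan(55°)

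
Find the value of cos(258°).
cos(258°) = -0.2079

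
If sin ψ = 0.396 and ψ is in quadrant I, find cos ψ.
cos ψ = 0.9183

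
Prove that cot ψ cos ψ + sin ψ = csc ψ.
LHS = cos²ψ/sin ψ + sin ψ = (cos²ψ + sin²ψ)/sin ψ = 1/sin ψ = csc ψ = RHS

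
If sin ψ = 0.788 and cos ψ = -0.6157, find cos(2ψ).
cos(2ψ) = cos²ψ - sin²ψ = -0.2419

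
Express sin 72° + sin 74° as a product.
sin 72° + sin 74° = 2 sin(73°) cos(-1°)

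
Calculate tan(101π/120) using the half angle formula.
tan(101π/120) = sin 101π/60 / (1 + cos 101π/60) = -0.543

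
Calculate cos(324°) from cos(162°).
cos(324°) = cos²162° - sin²162° = 0.809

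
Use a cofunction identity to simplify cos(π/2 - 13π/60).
cos(π/2 - 13π/60) = sin(13π/60)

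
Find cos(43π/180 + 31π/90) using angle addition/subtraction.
cos(43π/180 + 31π/90) = cos 43π/180 cos 31π/90 - sin 43π/180 sin 31π/90 = -(√6-√2)/4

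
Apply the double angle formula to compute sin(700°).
sin(700°) = 2 sin 350° cos 350° = -0.342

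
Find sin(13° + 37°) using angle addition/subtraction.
sin(13° + 37°) = sin 13° cos 37° + cos 13° sin 37° = 0.766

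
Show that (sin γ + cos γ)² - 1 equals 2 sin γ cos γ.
LHS = sin²γ + 2 sin γ cos γ + cos²γ - 1 = (sin²γ + cos²γ) + 2 sin γ cos γ - 1 = 1 + 2 sin γ cos γ - 1 = 2 sin γ cos γ = RHS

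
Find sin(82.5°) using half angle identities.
sin(82.5°) = √((1 - cos 165°)/2) = 0.9914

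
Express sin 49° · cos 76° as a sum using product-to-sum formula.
sin 49° cos 76° = (1/2)[sin(49°+76°) + sin(49°-76°)]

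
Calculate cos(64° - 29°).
cos(64° - 29°) = cos 64° cos 29° + sin 64° sin 29° = 0.8192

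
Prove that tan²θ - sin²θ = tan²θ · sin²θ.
LHS = sin²θ/cos²θ - sin²θ = sin²θ(1/cos²θ - 1) = sin²θ · (1 - cos²θ)/cos²θ = sin²θ · sin²θ/cos²θ = sin²θ · tan²θ = RHS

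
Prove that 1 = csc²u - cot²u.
RHS = 1/sin²u - cos²u/sin²u = (1 - cos²u)/sin²u = sin²u/sin²u = 1 = LHS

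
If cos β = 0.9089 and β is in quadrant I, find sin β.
sin β = 0.417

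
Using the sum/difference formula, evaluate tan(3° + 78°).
tan(3° + 78°) = (tan 3° + tan 78°)/(1 - tan 3° tan 78°) = 6.314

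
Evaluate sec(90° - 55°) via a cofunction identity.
sec(90° - 55°) = csc(55°) = 1.221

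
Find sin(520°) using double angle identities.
sin(520°) = 2 sin 260° cos 260° = 0.342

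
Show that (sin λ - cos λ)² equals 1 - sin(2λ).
LHS = sin²λ - 2 sin λ cos λ + cos²λ = (sin²λ + cos²λ) - 2 sin λ cos λ = 1 - sin(2λ) = RHS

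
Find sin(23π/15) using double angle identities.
sin(23π/15) = 2 sin 23π/30 cos 23π/30 = -0.9945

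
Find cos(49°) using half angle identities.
cos(49°) = √((1 + cos 98°)/2) = 0.6561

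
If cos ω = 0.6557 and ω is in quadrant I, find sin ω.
sin ω = 0.755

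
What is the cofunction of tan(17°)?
tan(17°) = cot(90° - 17°) = cot(73°)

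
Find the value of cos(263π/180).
cos(263π/180) = -0.1219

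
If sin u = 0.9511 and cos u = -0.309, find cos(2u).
cos(2u) = cos²u - sin²u = -0.8091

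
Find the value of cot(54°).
cot(54°) = 0.7265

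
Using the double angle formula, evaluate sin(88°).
sin(88°) = 2 sin 44° cos 44° = 0.9994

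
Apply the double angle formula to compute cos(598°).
cos(598°) = cos²299° - sin²299° = -0.5299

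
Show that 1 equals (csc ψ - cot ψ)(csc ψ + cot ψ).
RHS = csc²ψ - cot²ψ = (1 + cot²ψ) - cot²ψ = 1 = LHS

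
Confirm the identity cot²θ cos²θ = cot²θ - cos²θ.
RHS = cos²θ/sin²θ - cos²θ = cos²θ(1/sin²θ - 1) = cos²θ · (1 - sin²θ)/sin²θ = cos²θ · cos²θ/sin²θ = cos²θ · cot²θ = LHS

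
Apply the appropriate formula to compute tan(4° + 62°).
tan(4° + 62°) = (tan 4° + tan 62°)/(1 - tan 4° tan 62°) = 2.246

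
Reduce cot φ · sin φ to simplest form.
cot φ · sin φ = cos φ (using Quotient identity)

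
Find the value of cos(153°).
cos(153°) = -0.891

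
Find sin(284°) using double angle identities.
sin(284°) = 2 sin 142° cos 142° = -0.9703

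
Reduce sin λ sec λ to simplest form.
sin λ sec λ = tan λ (using Reciprocal + quotient)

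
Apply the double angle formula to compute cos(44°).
cos(44°) = 2cos²22° - 1 = 0.7193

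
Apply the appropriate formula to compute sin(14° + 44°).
sin(14° + 44°) = sin 14° cos 44° + cos 14° sin 44° = 0.848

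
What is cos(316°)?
cos(316°) = 0.7193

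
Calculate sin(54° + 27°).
sin(54° + 27°) = sin 54° cos 27° + cos 54° sin 27° = 0.9877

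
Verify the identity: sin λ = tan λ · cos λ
RHS = (sin λ/cos λ) · cos λ = sin λ = LHS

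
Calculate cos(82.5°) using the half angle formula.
cos(82.5°) = √((1 + cos 165°)/2) = 0.1305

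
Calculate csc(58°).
csc(58°) = 1.179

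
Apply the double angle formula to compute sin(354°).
sin(354°) = 2 sin 177° cos 177° = -0.1045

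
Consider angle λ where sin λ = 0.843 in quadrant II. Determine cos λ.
cos λ = ±√(1 - sin²λ) = -0.5379 (negative in QII)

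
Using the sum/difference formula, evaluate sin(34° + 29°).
sin(34° + 29°) = sin 34° cos 29° + cos 34° sin 29° = 0.891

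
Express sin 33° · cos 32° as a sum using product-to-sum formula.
sin 33° cos 32° = (1/2)[sin(33°+32°) + sin(33°-32°)]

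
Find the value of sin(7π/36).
sin(7π/36) = 0.5736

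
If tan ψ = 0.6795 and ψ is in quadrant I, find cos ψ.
cos ψ = 0.8271 (using tan²ψ + 1 = sec²ψ)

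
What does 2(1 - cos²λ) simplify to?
2(1 - cos²λ) = 2(sin²λ) (using Pythagorean identity)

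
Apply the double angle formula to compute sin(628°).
sin(628°) = 2 sin 314° cos 314° = -0.9994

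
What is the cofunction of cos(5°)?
cos(5°) = sin(90° - 5°) = sin(85°)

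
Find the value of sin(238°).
sin(238°) = -0.848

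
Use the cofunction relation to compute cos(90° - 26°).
cos(90° - 26°) = sin(26°) = 0.4384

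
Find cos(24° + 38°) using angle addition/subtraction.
cos(24° + 38°) = cos 24° cos 38° - sin 24° sin 38° = 0.4695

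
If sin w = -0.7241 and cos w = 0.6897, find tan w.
tan w = sin w / cos w = -1.05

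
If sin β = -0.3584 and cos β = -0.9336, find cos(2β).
cos(2β) = cos²β - sin²β = 0.7432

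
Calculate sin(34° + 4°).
sin(34° + 4°) = sin 34° cos 4° + cos 34° sin 4° = 0.6157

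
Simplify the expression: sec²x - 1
sec²x - 1 = tan²x (using Pythagorean identity)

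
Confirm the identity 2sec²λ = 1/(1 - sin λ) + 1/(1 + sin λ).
RHS = [(1 + sin λ) + (1 - sin λ)] / [(1 - sin λ)(1 + sin λ)] = 2/(1 - sin²λ) = 2/cos²λ = 2sec²λ = LHS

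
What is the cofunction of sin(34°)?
sin(34°) = cos(90° - 34°) = cos(56°)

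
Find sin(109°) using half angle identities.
sin(109°) = √((1 - cos 218°)/2) = 0.9455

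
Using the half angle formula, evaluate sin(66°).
sin(66°) = √((1 - cos 132°)/2) = 0.9135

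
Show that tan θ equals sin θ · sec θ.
RHS = sin θ · (1/cos θ) = sin θ/cos θ = tan θ = LHS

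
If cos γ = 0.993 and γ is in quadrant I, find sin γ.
sin γ = 0.1181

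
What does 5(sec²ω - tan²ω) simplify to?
5(sec²ω - tan²ω) = 5 (using Pythagorean identity)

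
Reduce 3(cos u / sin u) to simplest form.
3(cos u / sin u) = 3(cot u) (using Quotient identity)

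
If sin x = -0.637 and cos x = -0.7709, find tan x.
tan x = sin x / cos x = 0.8263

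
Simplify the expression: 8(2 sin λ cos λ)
8(2 sin λ cos λ) = 8(sin(2λ)) (using Double angle)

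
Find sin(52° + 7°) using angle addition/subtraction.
sin(52° + 7°) = sin 52° cos 7° + cos 52° sin 7° = 0.8572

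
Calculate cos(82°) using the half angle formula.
cos(82°) = √((1 + cos 164°)/2) = 0.1392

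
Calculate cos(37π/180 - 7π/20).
cos(37π/180 - 7π/20) = cos 37π/180 cos 7π/20 + sin 37π/180 sin 7π/20 = 0.8988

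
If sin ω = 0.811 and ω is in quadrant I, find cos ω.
cos ω = 0.585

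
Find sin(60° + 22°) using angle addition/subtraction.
sin(60° + 22°) = sin 60° cos 22° + cos 60° sin 22° = 0.9903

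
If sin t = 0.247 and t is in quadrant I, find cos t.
cos t = 0.969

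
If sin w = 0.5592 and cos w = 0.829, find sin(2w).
sin(2w) = 2 sin w cos w = 0.9272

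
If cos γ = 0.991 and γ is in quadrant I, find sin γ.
sin γ = 0.1339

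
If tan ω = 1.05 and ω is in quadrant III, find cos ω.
cos ω = -0.6897 (using tan²ω + 1 = sec²ω)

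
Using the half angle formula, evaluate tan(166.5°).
tan(166.5°) = sin 333° / (1 + cos 333°) = -0.2401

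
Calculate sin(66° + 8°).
sin(66° + 8°) = sin 66° cos 8° + cos 66° sin 8° = 0.9613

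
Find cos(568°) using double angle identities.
cos(568°) = cos²284° - sin²284° = -0.8829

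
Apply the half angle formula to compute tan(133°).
tan(133°) = sin 266° / (1 + cos 266°) = -1.072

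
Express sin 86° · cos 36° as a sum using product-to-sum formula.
sin 86° cos 36° = (1/2)[sin(86°+36°) + sin(86°-36°)]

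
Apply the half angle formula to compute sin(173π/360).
sin(173π/360) = √((1 - cos 173π/180)/2) = 0.9981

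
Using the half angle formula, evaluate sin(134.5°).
sin(134.5°) = √((1 - cos 269°)/2) = 0.7133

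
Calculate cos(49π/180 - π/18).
cos(49π/180 - π/18) = cos 49π/180 cos π/18 + sin 49π/180 sin π/18 = 0.7771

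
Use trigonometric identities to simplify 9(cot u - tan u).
9(cot u - tan u) = 9(2 cot(2u)) (using Double angle)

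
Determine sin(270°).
sin(270°) = -1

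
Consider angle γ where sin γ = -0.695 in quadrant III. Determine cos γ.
cos γ = ±√(1 - sin²γ) = -0.719 (negative in QIII)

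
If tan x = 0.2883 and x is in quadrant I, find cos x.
cos x = 0.9609 (using tan²x + 1 = sec²x)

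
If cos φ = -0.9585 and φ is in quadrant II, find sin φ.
sin φ = 0.2851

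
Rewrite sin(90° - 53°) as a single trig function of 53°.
sin(90° - 53°) = cos(53°)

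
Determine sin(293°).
sin(293°) = -0.9205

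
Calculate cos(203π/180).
cos(203π/180) = -0.9205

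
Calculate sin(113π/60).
sin(113π/60) = -0.3584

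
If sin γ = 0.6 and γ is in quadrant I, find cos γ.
cos γ = 0.8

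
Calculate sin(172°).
sin(172°) = 0.1392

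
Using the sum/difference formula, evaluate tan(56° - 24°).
tan(56° - 24°) = (tan 56° - tan 24°)/(1 + tan 56° tan 24°) = 0.6249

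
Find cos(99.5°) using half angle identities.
cos(99.5°) = -√((1 + cos 199°)/2) = -0.165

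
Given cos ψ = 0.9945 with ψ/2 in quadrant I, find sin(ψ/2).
sin(ψ/2) = ±√((1 - cos ψ)/2); positive since ψ/2 ∈ QI, so sin(ψ/2) = 0.05244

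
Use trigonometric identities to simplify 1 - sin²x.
1 - sin²x = cos²x (using Pythagorean identity)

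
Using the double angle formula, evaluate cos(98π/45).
cos(98π/45) = cos²49π/45 - sin²49π/45 = 0.848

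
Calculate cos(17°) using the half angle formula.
cos(17°) = √((1 + cos 34°)/2) = 0.9563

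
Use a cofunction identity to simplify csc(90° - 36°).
csc(90° - 36°) = sec(36°)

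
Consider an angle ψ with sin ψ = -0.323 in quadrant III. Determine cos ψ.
cos ψ = ±√(1 - sin²ψ) = -0.9464 (negative in QIII)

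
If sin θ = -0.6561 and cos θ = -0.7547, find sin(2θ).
sin(2θ) = 2 sin θ cos θ = 0.9903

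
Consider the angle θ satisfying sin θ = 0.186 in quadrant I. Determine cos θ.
cos θ = √(1 - sin²θ) = 0.9825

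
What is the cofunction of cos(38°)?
cos(38°) = sin(90° - 38°) = sin(52°)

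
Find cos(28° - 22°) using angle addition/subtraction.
cos(28° - 22°) = cos 28° cos 22° + sin 28° sin 22° = 0.9945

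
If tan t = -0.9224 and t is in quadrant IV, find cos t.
cos t = 0.7351 (using tan²t + 1 = sec²t)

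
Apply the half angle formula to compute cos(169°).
cos(169°) = -√((1 + cos 338°)/2) = -0.9816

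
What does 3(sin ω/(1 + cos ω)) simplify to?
3(sin ω/(1 + cos ω)) = 3(tan(ω/2)) (using Half angle)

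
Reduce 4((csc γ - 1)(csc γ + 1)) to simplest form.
4((csc γ - 1)(csc γ + 1)) = 4(cot²γ) (using Diff. of squares)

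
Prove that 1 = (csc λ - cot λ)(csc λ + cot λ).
RHS = csc²λ - cot²λ = (1 + cot²λ) - cot²λ = 1 = LHS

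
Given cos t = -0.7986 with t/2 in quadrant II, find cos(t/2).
cos(t/2) = ±√((1 + cos t)/2); negative since t/2 ∈ QII, so cos(t/2) = -0.3173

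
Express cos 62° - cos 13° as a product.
cos 62° - cos 13° = -2 sin(37.5°) sin(24.5°)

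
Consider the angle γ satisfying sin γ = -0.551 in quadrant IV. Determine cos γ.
cos γ = √(1 - sin²γ) = 0.8345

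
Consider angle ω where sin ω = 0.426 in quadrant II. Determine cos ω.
cos ω = ±√(1 - sin²ω) = -0.9047 (negative in QII)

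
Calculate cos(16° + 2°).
cos(16° + 2°) = cos 16° cos 2° - sin 16° sin 2° = 0.9511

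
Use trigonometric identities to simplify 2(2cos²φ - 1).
2(2cos²φ - 1) = 2(cos(2φ)) (using Double angle)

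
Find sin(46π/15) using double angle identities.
sin(46π/15) = 2 sin 23π/15 cos 23π/15 = -0.2079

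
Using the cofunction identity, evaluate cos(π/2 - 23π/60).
cos(π/2 - 23π/60) = sin(23π/60) = 0.9336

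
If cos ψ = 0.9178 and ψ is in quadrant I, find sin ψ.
sin ψ = 0.397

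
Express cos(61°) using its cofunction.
cos(61°) = sin(90° - 61°) = sin(29°)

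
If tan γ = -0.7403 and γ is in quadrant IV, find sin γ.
sin γ = -0.595 (using tan²γ + 1 = sec²γ)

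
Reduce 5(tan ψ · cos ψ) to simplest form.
5(tan ψ · cos ψ) = 5(sin ψ) (using Quotient identity)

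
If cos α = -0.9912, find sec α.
sec α = 1/cos α = -1.009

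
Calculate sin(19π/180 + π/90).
sin(19π/180 + π/90) = sin 19π/180 cos π/90 + cos 19π/180 sin π/90 = 0.3584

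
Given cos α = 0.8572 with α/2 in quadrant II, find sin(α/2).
sin(α/2) = ±√((1 - cos α)/2); positive since α/2 ∈ QII, so sin(α/2) = 0.2672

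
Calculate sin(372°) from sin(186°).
sin(372°) = 2 sin 186° cos 186° = 0.2079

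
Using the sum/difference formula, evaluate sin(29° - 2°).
sin(29° - 2°) = sin 29° cos 2° - cos 29° sin 2° = 0.454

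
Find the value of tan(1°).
tan(1°) = 0.01746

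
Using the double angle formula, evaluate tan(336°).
tan(336°) = 2 tan 168° / (1 - tan²168°) = -0.4452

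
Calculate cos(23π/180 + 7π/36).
cos(23π/180 + 7π/36) = cos 23π/180 cos 7π/36 - sin 23π/180 sin 7π/36 = 0.5299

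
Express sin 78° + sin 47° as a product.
sin 78° + sin 47° = 2 sin(62.5°) cos(15.5°)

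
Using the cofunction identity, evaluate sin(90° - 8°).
sin(90° - 8°) = cos(8°) = 0.9903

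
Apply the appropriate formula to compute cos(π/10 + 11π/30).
cos(π/10 + 11π/30) = cos π/10 cos 11π/30 - sin π/10 sin 11π/30 = 0.1045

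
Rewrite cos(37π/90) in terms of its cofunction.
cos(37π/90) = sin(π/2 - 37π/90) = sin(4π/45)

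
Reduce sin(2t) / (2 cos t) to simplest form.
sin(2t) / (2 cos t) = sin t (using Double angle)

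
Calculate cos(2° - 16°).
cos(2° - 16°) = cos 2° cos 16° + sin 2° sin 16° = 0.9703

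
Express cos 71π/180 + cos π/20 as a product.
cos 71π/180 + cos π/20 = 2 cos(2π/9) cos(31π/180)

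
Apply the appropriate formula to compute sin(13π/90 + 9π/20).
sin(13π/90 + 9π/20) = sin 13π/90 cos 9π/20 + cos 13π/90 sin 9π/20 = 0.9563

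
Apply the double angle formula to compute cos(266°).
cos(266°) = cos²133° - sin²133° = -0.06976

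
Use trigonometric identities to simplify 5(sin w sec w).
5(sin w sec w) = 5(tan w) (using Reciprocal + quotient)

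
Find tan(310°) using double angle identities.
tan(310°) = 2 tan 155° / (1 - tan²155°) = -1.192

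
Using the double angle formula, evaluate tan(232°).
tan(232°) = 2 tan 116° / (1 - tan²116°) = 1.28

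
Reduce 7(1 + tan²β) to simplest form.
7(1 + tan²β) = 7(sec²β) (using Pythagorean identity)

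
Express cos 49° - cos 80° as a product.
cos 49° - cos 80° = -2 sin(64.5°) sin(-15.5°)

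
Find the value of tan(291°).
tan(291°) = -2.605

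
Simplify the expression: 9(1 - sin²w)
9(1 - sin²w) = 9(cos²w) (using Pythagorean identity)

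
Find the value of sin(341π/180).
sin(341π/180) = -0.3256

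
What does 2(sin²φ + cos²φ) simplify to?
2(sin²φ + cos²φ) = 2 (using Pythagorean identity)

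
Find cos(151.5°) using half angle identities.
cos(151.5°) = -√((1 + cos 303°)/2) = -0.8788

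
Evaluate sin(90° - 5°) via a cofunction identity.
sin(90° - 5°) = cos(5°) = 0.9962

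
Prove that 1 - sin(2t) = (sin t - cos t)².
RHS = sin²t - 2 sin t cos t + cos²t = (sin²t + cos²t) - 2 sin t cos t = 1 - sin(2t) = LHS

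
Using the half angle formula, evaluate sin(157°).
sin(157°) = √((1 - cos 314°)/2) = 0.3907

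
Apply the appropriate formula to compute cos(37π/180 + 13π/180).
cos(37π/180 + 13π/180) = cos 37π/180 cos 13π/180 - sin 37π/180 sin 13π/180 = 0.6428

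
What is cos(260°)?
cos(260°) = -0.1736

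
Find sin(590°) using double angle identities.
sin(590°) = 2 sin 295° cos 295° = -0.766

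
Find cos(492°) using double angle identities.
cos(492°) = cos²246° - sin²246° = -0.6691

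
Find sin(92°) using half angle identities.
sin(92°) = √((1 - cos 184°)/2) = 0.9994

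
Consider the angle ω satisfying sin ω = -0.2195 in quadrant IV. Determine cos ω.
cos ω = √(1 - sin²ω) = 0.9756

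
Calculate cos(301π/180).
cos(301π/180) = 0.515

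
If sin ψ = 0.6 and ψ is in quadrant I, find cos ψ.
cos ψ = 0.8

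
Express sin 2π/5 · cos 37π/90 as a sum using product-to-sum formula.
sin 2π/5 cos 37π/90 = (1/2)[sin(2π/5+37π/90) + sin(2π/5-37π/90)]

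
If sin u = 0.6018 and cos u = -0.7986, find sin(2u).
sin(2u) = 2 sin u cos u = -0.9612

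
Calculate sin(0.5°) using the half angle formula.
sin(0.5°) = √((1 - cos 1°)/2) = 0.008727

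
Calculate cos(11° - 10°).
cos(11° - 10°) = cos 11° cos 10° + sin 11° sin 10° = 0.9998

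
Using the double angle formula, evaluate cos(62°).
cos(62°) = cos²31° - sin²31° = 0.4695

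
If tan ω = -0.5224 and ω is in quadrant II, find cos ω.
cos ω = -0.8863 (using tan²ω + 1 = sec²ω)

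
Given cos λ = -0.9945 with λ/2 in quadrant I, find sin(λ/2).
sin(λ/2) = ±√((1 - cos λ)/2); positive since λ/2 ∈ QI, so sin(λ/2) = 0.9986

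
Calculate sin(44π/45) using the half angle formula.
sin(44π/45) = √((1 - cos 88π/45)/2) = 0.06976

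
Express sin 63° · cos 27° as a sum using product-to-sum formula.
sin 63° cos 27° = (1/2)[sin(63°+27°) + sin(63°-27°)]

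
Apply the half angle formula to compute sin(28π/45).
sin(28π/45) = √((1 - cos 56π/45)/2) = 0.9272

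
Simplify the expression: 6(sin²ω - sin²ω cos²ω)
6(sin²ω - sin²ω cos²ω) = 6(sin⁴ω) (using Factoring)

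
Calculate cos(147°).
cos(147°) = -0.8387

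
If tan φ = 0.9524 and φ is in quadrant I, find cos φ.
cos φ = 0.7241 (using tan²φ + 1 = sec²φ)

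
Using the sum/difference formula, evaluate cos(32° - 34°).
cos(32° - 34°) = cos 32° cos 34° + sin 32° sin 34° = 0.9994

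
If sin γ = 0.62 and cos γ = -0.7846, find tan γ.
tan γ = sin γ / cos γ = -0.7902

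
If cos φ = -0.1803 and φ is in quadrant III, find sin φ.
sin φ = -0.9836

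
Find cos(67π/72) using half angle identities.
cos(67π/72) = -√((1 + cos 67π/36)/2) = -0.9763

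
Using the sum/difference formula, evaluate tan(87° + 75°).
tan(87° + 75°) = (tan 87° + tan 75°)/(1 - tan 87° tan 75°) = -0.3249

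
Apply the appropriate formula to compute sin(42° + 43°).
sin(42° + 43°) = sin 42° cos 43° + cos 42° sin 43° = 0.9962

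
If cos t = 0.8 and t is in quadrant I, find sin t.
sin t = 0.6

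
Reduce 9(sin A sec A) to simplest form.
9(sin A sec A) = 9(tan A) (using Reciprocal + quotient)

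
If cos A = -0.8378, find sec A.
sec A = 1/cos A = -1.194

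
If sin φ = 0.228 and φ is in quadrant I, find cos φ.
cos φ = 0.9737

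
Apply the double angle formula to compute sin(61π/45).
sin(61π/45) = 2 sin 61π/90 cos 61π/90 = -0.8988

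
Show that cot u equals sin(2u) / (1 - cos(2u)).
RHS = 2 sin u cos u / (2sin²u) = cos u/sin u = cot u = LHS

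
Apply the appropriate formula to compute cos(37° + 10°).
cos(37° + 10°) = cos 37° cos 10° - sin 37° sin 10° = 0.682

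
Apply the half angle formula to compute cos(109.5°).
cos(109.5°) = -√((1 + cos 219°)/2) = -0.3338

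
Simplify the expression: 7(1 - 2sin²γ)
7(1 - 2sin²γ) = 7(cos(2γ)) (using Double angle)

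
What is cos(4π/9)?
cos(4π/9) = 0.1736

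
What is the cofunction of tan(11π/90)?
tan(11π/90) = cot(π/2 - 11π/90) = cot(17π/45)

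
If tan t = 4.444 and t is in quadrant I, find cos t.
cos t = 0.2195 (using tan²t + 1 = sec²t)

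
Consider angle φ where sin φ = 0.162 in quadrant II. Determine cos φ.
cos φ = ±√(1 - sin²φ) = -0.9868 (negative in QII)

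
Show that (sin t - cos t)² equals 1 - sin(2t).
LHS = sin²t - 2 sin t cos t + cos²t = (sin²t + cos²t) - 2 sin t cos t = 1 - sin(2t) = RHS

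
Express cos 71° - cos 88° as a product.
cos 71° - cos 88° = -2 sin(79.5°) sin(-8.5°)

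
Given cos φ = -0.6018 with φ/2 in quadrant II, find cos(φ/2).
cos(φ/2) = ±√((1 + cos φ)/2); negative since φ/2 ∈ QII, so cos(φ/2) = -0.4462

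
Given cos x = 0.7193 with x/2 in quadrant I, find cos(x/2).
cos(x/2) = ±√((1 + cos x)/2); positive since x/2 ∈ QI, so cos(x/2) = 0.9272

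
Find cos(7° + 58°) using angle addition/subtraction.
cos(7° + 58°) = cos 7° cos 58° - sin 7° sin 58° = 0.4226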